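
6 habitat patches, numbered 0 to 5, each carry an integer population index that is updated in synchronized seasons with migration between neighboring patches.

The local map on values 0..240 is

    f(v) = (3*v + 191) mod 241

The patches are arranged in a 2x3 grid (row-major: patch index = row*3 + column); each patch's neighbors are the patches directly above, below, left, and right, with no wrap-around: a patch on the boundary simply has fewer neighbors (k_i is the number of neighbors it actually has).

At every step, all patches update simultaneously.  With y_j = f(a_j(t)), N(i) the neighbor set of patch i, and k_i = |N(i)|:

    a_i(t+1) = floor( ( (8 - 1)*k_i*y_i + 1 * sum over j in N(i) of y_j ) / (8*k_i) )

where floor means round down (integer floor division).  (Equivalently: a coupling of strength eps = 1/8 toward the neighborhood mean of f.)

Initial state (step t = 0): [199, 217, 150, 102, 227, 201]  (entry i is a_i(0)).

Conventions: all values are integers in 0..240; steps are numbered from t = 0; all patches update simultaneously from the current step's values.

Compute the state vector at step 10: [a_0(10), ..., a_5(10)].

Answer: [143, 216, 85, 169, 26, 13]

Derivation:
t=0: [199, 217, 150, 102, 227, 201]
t=1: [65, 119, 151, 26, 138, 81]
t=2: [132, 75, 157, 41, 119, 186]
t=3: [107, 167, 170, 74, 69, 38]
t=4: [50, 200, 208, 162, 155, 79]
t=5: [103, 74, 96, 187, 171, 180]
t=6: [28, 170, 219, 40, 202, 35]
t=7: [47, 201, 126, 68, 79, 60]
t=8: [93, 77, 88, 152, 178, 130]
t=9: [222, 176, 204, 158, 20, 100]
t=10: [143, 216, 85, 169, 26, 13]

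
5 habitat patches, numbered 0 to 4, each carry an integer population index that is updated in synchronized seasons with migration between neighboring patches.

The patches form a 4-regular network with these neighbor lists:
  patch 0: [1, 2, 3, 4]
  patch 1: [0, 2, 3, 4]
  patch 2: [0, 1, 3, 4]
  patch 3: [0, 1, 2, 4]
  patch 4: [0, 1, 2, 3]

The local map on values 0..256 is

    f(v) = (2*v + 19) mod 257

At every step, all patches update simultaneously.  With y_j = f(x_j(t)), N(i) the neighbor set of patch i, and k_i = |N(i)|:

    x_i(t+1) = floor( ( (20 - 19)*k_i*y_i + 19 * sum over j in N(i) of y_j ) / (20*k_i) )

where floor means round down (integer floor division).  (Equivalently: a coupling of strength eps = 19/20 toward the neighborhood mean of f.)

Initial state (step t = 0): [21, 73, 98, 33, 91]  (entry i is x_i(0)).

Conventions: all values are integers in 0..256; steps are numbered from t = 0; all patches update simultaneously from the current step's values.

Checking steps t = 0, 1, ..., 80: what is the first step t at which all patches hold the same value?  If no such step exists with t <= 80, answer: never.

Answer: 5
Key observation: Synchronization is absorbing here: once all patches are equal they stay equal, and step 5 is the first all-equal step.

Derivation:
t=0: [21, 73, 98, 33, 91]  (not all equal)
t=1: [161, 141, 132, 156, 134]  (not all equal)
t=2: [45, 53, 56, 47, 55]  (not all equal)
t=3: [123, 120, 119, 122, 119]  (not all equal)
t=4: [2, 3, 3, 2, 3]  (not all equal)
t=5: [24, 24, 24, 24, 24]  (all equal)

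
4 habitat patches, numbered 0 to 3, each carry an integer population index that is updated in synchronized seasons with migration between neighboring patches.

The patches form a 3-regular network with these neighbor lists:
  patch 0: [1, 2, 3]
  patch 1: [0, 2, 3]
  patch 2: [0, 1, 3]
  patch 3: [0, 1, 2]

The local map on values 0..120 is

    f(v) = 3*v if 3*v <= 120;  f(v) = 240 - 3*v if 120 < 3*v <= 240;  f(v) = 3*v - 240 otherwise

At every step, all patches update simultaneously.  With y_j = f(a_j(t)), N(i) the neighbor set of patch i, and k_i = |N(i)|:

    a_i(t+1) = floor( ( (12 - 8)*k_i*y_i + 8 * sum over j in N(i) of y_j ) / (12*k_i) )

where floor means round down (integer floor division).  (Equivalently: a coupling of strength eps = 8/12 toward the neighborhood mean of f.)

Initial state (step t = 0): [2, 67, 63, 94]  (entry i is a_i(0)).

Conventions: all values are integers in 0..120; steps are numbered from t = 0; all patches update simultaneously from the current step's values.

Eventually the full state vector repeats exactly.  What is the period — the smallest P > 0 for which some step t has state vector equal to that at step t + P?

Simulating step by step:
t=0: [2, 67, 63, 94]
t=1: [31, 35, 36, 35]
t=2: [101, 103, 103, 103]
t=3: [67, 67, 67, 67]
t=4: [39, 39, 39, 39]
t=5: [117, 117, 117, 117]
t=6: [111, 111, 111, 111]
t=7: [93, 93, 93, 93]
t=8: [39, 39, 39, 39]

Answer: 4
Key observation: The state at step 4, [39, 39, 39, 39], reappears at step 8 — and no state repeats earlier — so the cycle the system enters has period 4.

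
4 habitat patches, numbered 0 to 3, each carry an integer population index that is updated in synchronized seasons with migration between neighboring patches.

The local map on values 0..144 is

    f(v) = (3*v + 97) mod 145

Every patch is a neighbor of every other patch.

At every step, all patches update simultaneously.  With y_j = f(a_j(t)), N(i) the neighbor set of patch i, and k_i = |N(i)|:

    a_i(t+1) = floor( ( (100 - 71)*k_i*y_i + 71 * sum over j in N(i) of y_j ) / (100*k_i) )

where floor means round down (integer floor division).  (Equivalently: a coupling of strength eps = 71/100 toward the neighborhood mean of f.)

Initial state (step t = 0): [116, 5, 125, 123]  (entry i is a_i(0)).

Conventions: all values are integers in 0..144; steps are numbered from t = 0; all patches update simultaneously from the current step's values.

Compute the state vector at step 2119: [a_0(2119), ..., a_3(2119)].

Simulating step by step:
t=0: [116, 5, 125, 123]
t=1: [45, 50, 46, 46]
t=2: [91, 92, 92, 92]
t=3: [82, 82, 82, 82]
t=4: [53, 53, 53, 53]
t=5: [111, 111, 111, 111]
t=6: [140, 140, 140, 140]
t=7: [82, 82, 82, 82]

Answer: [82, 82, 82, 82]
Key observation: The state at step 3, [82, 82, 82, 82], reappears at step 7: the system is in a cycle of period 4 from step 3 on.  Therefore the state at step 2119 equals the state at step 3 + ((2119 - 3) mod 4) = 3, which is [82, 82, 82, 82].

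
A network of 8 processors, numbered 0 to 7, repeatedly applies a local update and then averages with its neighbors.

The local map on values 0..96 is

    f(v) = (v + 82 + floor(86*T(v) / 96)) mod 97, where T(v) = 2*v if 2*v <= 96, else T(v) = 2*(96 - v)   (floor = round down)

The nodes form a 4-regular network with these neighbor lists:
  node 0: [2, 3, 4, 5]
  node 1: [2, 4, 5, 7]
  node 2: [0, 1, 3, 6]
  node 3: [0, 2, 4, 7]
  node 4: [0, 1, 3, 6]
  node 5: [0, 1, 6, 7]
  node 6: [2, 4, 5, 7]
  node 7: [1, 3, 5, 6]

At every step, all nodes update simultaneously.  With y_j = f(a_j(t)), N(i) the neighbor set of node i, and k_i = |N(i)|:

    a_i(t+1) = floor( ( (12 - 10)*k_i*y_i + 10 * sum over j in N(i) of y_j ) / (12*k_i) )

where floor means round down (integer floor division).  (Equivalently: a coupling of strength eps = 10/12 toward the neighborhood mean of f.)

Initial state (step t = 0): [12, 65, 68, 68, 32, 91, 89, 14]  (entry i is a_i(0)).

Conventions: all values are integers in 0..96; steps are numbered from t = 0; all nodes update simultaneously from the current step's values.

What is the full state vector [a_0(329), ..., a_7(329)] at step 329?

Answer: [87, 87, 87, 87, 87, 87, 87, 87]
Key observation: The state at step 12, [88, 88, 88, 88, 88, 88, 88, 88], reappears at step 14: the system is in a cycle of period 2 from step 12 on.  Therefore the state at step 329 equals the state at step 12 + ((329 - 12) mod 2) = 13, which is [87, 87, 87, 87, 87, 87, 87, 87].

Derivation:
t=0: [12, 65, 68, 68, 32, 91, 89, 14]
t=1: [38, 40, 25, 26, 36, 42, 53, 42]
t=2: [57, 47, 63, 58, 68, 44, 34, 37]
t=3: [10, 26, 27, 26, 27, 43, 36, 40]
t=4: [40, 56, 53, 57, 53, 53, 60, 59]
t=5: [30, 16, 31, 32, 31, 31, 15, 14]
t=6: [71, 54, 52, 61, 52, 42, 53, 45]
t=7: [11, 14, 13, 12, 13, 11, 14, 12]
t=8: [18, 19, 20, 18, 20, 19, 19, 19]
t=9: [37, 38, 37, 37, 37, 37, 38, 37]
t=10: [88, 88, 89, 88, 89, 89, 88, 89]
t=11: [86, 86, 86, 86, 86, 86, 86, 86]
t=12: [88, 88, 88, 88, 88, 88, 88, 88]
t=13: [87, 87, 87, 87, 87, 87, 87, 87]
t=14: [88, 88, 88, 88, 88, 88, 88, 88]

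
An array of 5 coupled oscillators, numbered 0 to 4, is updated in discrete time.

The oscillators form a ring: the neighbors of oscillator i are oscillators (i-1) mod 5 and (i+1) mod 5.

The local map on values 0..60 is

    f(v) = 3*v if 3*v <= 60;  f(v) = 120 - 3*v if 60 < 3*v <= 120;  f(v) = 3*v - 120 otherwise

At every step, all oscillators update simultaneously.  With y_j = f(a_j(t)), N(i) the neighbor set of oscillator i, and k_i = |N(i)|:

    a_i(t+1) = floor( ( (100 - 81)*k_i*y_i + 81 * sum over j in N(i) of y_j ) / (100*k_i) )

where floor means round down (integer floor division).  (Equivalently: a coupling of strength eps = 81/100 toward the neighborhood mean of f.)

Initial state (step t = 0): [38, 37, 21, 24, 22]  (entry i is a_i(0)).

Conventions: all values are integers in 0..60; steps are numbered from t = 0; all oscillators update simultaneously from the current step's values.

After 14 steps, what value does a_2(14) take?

Simulating step by step:
t=0: [38, 37, 21, 24, 22]
t=1: [26, 27, 33, 54, 32]
t=2: [33, 32, 36, 26, 38]
t=3: [16, 17, 29, 15, 26]
t=4: [46, 42, 45, 38, 45]
t=5: [11, 14, 7, 13, 12]
t=6: [37, 29, 36, 30, 36]
t=7: [19, 14, 27, 15, 18]
t=8: [49, 46, 42, 46, 51]
t=9: [25, 16, 15, 19, 24]
t=10: [47, 45, 51, 48, 50]
t=11: [22, 24, 22, 30, 23]
t=12: [50, 52, 41, 48, 43]
t=13: [23, 20, 24, 9, 23]
t=14: [54, 51, 44, 45, 41]

Answer: a_2(14) = 44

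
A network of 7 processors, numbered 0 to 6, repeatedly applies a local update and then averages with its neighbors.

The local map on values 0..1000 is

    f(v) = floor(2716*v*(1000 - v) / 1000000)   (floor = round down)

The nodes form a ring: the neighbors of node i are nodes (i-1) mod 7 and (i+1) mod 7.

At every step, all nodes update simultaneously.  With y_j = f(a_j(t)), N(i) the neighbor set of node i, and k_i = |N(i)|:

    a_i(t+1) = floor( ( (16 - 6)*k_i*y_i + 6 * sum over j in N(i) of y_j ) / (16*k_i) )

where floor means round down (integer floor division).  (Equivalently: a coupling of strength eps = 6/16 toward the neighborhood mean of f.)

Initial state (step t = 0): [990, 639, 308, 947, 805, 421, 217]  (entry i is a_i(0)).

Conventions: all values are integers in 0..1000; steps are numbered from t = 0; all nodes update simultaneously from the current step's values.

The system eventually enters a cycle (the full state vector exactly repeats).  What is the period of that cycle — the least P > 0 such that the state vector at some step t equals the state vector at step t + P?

Answer: 2
Key observation: The state at step 8, [630, 630, 630, 630, 631, 631, 630], reappears at step 10 — and no state repeats earlier — so the cycle the system enters has period 2.

Derivation:
t=0: [990, 639, 308, 947, 805, 421, 217]
t=1: [220, 504, 504, 273, 415, 580, 417]
t=2: [542, 638, 651, 587, 636, 660, 623]
t=3: [658, 633, 626, 644, 630, 617, 638]
t=4: [617, 627, 631, 626, 632, 636, 626]
t=5: [638, 635, 633, 633, 631, 629, 634]
t=6: [627, 628, 629, 630, 631, 632, 630]
t=7: [634, 634, 633, 632, 632, 631, 633]
t=8: [630, 630, 630, 630, 631, 631, 630]
t=9: [633, 633, 633, 632, 632, 632, 632]
t=10: [630, 630, 630, 630, 631, 631, 630]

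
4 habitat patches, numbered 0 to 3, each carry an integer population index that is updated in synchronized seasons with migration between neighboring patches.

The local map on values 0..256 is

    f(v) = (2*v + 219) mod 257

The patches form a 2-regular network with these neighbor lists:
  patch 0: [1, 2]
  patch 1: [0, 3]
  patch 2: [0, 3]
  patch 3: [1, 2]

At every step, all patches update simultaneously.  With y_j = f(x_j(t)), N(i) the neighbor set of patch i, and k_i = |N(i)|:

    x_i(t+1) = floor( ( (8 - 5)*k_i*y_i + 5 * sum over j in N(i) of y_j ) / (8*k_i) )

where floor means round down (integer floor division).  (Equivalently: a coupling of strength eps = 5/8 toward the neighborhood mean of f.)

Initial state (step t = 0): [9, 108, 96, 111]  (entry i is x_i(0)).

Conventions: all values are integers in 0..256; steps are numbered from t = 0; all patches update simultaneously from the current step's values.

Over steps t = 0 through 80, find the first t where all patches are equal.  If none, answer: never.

Simulating step by step:
t=0: [9, 108, 96, 111]  (not all equal)
t=1: [192, 198, 189, 172]  (not all equal)
t=2: [90, 81, 74, 75]  (not all equal)
t=3: [126, 125, 120, 115]  (not all equal)
t=4: [209, 206, 202, 201]  (not all equal)
t=5: [116, 115, 112, 110]  (not all equal)
t=6: [190, 189, 187, 186]  (not all equal)
t=7: [82, 81, 80, 79]  (not all equal)
t=8: [124, 123, 122, 121]  (not all equal)
t=9: [208, 207, 206, 205]  (not all equal)
t=10: [119, 118, 117, 116]  (not all equal)
t=11: [198, 197, 196, 195]  (not all equal)
t=12: [99, 98, 97, 96]  (not all equal)
t=13: [158, 157, 156, 155]  (not all equal)
t=14: [19, 18, 17, 16]  (not all equal)
t=15: [158, 174, 173, 252]  (not all equal)
t=16: [40, 91, 91, 110]  (not all equal)
t=17: [105, 124, 124, 158]  (not all equal)
t=18: [195, 139, 139, 139]  (not all equal)
t=19: [185, 194, 194, 240]  (not all equal)
t=20: [86, 116, 116, 127]  (not all equal)
t=21: [171, 182, 182, 202]  (not all equal)
t=22: [60, 74, 74, 84]  (not all equal)
t=23: [99, 107, 107, 117]  (not all equal)
t=24: [170, 177, 177, 183]  (not all equal)
t=25: [53, 58, 58, 63]  (not all equal)
t=26: [74, 78, 78, 81]  (not all equal)
t=27: [115, 117, 117, 120]  (not all equal)
t=28: [194, 196, 196, 198]  (not all equal)
t=29: [95, 97, 97, 98]  (not all equal)
t=30: [154, 155, 155, 156]  (not all equal)
t=31: [14, 15, 15, 15]  (not all equal)
t=32: [248, 248, 248, 249]  (not all equal)
t=33: [201, 201, 201, 201]  (all equal)

Answer: 33
Key observation: Synchronization is absorbing here: once all patches are equal they stay equal, and step 33 is the first all-equal step.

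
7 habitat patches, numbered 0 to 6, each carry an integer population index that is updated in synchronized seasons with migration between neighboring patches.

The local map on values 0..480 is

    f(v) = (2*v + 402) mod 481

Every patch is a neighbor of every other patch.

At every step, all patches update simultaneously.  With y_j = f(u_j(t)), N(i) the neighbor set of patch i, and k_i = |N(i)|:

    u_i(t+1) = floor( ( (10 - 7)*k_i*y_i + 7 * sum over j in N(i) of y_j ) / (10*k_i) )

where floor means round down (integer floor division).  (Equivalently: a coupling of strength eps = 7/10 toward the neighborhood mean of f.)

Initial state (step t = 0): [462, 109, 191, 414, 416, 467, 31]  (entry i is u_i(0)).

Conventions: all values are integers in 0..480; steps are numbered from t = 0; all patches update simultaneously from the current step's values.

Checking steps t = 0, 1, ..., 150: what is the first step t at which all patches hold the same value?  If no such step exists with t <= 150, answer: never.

Answer: 5
Key observation: Synchronization is absorbing here: once all patches are equal they stay equal, and step 5 is the first all-equal step.

Derivation:
t=0: [462, 109, 191, 414, 416, 467, 31]  (not all equal)
t=1: [321, 280, 310, 303, 304, 323, 339]  (not all equal)
t=2: [66, 51, 62, 59, 60, 67, 72]  (not all equal)
t=3: [47, 41, 45, 44, 44, 47, 49]  (not all equal)
t=4: [12, 10, 11, 11, 11, 12, 12]  (not all equal)
t=5: [424, 424, 424, 424, 424, 424, 424]  (all equal)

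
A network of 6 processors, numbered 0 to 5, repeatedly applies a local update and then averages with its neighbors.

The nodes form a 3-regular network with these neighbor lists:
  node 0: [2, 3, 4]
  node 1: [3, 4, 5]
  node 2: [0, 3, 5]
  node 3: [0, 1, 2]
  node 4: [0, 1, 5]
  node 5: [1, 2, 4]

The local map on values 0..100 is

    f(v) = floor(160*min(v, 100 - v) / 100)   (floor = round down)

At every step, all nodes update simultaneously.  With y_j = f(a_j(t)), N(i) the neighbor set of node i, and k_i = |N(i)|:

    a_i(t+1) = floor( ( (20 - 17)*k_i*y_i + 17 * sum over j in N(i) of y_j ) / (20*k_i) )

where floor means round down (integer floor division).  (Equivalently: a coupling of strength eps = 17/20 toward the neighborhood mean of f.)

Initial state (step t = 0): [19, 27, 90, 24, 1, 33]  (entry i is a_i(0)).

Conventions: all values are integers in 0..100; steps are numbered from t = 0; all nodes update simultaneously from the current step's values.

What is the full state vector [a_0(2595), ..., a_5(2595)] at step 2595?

Simulating step by step:
t=0: [19, 27, 90, 24, 1, 33]
t=1: [20, 32, 36, 30, 35, 24]
t=2: [50, 47, 41, 46, 42, 52]
t=3: [70, 72, 74, 73, 75, 70]
t=4: [42, 43, 45, 44, 45, 42]
t=5: [70, 69, 68, 69, 68, 70]
t=6: [49, 49, 48, 49, 48, 49]
t=7: [76, 77, 77, 77, 77, 76]
t=8: [36, 36, 37, 36, 37, 36]
t=9: [58, 57, 57, 57, 57, 58]
t=10: [67, 67, 67, 67, 67, 67]
t=11: [52, 52, 52, 52, 52, 52]
t=12: [76, 76, 76, 76, 76, 76]
t=13: [38, 38, 38, 38, 38, 38]
t=14: [60, 60, 60, 60, 60, 60]
t=15: [64, 64, 64, 64, 64, 64]
t=16: [57, 57, 57, 57, 57, 57]
t=17: [68, 68, 68, 68, 68, 68]
t=18: [51, 51, 51, 51, 51, 51]
t=19: [78, 78, 78, 78, 78, 78]
t=20: [35, 35, 35, 35, 35, 35]
t=21: [56, 56, 56, 56, 56, 56]
t=22: [70, 70, 70, 70, 70, 70]
t=23: [48, 48, 48, 48, 48, 48]
t=24: [76, 76, 76, 76, 76, 76]

Answer: [64, 64, 64, 64, 64, 64]
Key observation: The state at step 12, [76, 76, 76, 76, 76, 76], reappears at step 24: the system is in a cycle of period 12 from step 12 on.  Therefore the state at step 2595 equals the state at step 12 + ((2595 - 12) mod 12) = 15, which is [64, 64, 64, 64, 64, 64].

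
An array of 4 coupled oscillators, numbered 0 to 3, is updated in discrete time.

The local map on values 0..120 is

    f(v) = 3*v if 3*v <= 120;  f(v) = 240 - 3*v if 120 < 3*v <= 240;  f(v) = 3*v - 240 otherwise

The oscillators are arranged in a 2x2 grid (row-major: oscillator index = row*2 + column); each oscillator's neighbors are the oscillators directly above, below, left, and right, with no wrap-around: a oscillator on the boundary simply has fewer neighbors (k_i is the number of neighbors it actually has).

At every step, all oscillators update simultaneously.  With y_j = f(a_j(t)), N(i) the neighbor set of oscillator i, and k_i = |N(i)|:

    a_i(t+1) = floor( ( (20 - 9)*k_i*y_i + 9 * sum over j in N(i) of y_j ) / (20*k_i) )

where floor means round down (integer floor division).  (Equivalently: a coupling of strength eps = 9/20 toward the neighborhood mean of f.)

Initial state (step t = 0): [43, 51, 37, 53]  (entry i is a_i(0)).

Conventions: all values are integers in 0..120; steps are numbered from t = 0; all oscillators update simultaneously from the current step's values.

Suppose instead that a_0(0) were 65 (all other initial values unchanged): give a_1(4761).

Simulating step by step:
t=0: [65, 51, 37, 53]
t=1: [69, 76, 89, 89]
t=2: [26, 20, 28, 23]
t=3: [75, 66, 79, 70]
t=4: [18, 33, 11, 26]
t=5: [59, 84, 47, 72]
t=6: [59, 26, 74, 38]
t=7: [56, 82, 49, 84]
t=8: [61, 22, 70, 28]
t=9: [52, 68, 48, 67]
t=10: [75, 47, 80, 51]
t=11: [30, 77, 22, 70]
t=12: [66, 31, 63, 33]
t=13: [55, 82, 59, 86]
t=14: [56, 24, 55, 25]
t=15: [72, 72, 74, 74]
t=16: [22, 22, 19, 19]
t=17: [63, 63, 59, 59]
t=18: [53, 53, 60, 60]
t=19: [76, 76, 64, 64]
t=20: [20, 20, 39, 39]
t=21: [72, 72, 104, 104]
t=22: [34, 34, 61, 61]
t=23: [91, 91, 67, 67]
t=24: [34, 34, 37, 37]
t=25: [104, 104, 108, 108]
t=26: [74, 74, 81, 81]
t=27: [14, 14, 6, 6]
t=28: [36, 36, 23, 23]
t=29: [99, 99, 77, 77]
t=30: [46, 46, 19, 19]
t=31: [91, 91, 67, 67]

Answer: a_1(4761) = 104
Key observation: The state at step 23, [91, 91, 67, 67], reappears at step 31: the system is in a cycle of period 8 from step 23 on.  Therefore the state at step 4761 equals the state at step 23 + ((4761 - 23) mod 8) = 25, which is [104, 104, 108, 108].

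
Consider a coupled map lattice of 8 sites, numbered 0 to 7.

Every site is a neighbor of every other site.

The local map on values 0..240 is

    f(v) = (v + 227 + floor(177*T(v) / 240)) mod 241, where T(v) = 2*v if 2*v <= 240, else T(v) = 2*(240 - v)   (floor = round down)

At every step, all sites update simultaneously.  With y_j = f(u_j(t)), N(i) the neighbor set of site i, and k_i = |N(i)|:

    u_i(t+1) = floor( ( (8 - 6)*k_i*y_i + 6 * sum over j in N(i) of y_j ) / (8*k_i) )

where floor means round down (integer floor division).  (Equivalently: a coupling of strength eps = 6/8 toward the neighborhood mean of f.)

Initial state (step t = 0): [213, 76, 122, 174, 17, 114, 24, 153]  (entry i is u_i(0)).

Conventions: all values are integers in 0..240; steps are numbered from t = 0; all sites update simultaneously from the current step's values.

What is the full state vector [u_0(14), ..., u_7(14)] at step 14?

Simulating step by step:
t=0: [213, 76, 122, 174, 17, 114, 24, 153]
t=1: [97, 88, 69, 66, 67, 67, 70, 67]
t=2: [176, 173, 166, 165, 165, 165, 166, 165]
t=3: [18, 18, 19, 19, 19, 19, 19, 19]
t=4: [31, 31, 32, 32, 32, 32, 32, 32]
t=5: [63, 63, 64, 64, 64, 64, 64, 64]
t=6: [142, 142, 143, 143, 143, 143, 143, 143]
t=7: [31, 31, 31, 31, 31, 31, 31, 31]
t=8: [62, 62, 62, 62, 62, 62, 62, 62]
t=9: [139, 139, 139, 139, 139, 139, 139, 139]
t=10: [32, 32, 32, 32, 32, 32, 32, 32]
t=11: [65, 65, 65, 65, 65, 65, 65, 65]
t=12: [146, 146, 146, 146, 146, 146, 146, 146]
t=13: [29, 29, 29, 29, 29, 29, 29, 29]
t=14: [57, 57, 57, 57, 57, 57, 57, 57]

Answer: [57, 57, 57, 57, 57, 57, 57, 57]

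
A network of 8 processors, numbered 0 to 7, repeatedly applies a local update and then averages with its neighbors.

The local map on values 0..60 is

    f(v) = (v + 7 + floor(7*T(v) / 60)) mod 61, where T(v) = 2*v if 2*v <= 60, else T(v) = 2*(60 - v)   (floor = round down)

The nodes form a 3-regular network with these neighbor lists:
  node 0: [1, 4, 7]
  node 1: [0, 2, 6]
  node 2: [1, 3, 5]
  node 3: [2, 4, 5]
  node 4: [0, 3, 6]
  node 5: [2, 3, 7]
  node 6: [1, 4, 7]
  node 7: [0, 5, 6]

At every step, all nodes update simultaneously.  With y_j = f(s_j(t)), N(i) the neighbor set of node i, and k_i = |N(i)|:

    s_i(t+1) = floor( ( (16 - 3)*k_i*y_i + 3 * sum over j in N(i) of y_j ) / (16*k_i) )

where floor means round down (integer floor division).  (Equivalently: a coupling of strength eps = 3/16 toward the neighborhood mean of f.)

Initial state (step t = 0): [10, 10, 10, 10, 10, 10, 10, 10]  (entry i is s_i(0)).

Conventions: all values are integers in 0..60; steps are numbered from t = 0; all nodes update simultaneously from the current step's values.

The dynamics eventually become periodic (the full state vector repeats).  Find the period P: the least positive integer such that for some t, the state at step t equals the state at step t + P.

Simulating step by step:
t=0: [10, 10, 10, 10, 10, 10, 10, 10]
t=1: [19, 19, 19, 19, 19, 19, 19, 19]
t=2: [30, 30, 30, 30, 30, 30, 30, 30]
t=3: [44, 44, 44, 44, 44, 44, 44, 44]
t=4: [54, 54, 54, 54, 54, 54, 54, 54]
t=5: [1, 1, 1, 1, 1, 1, 1, 1]
t=6: [8, 8, 8, 8, 8, 8, 8, 8]
t=7: [16, 16, 16, 16, 16, 16, 16, 16]
t=8: [26, 26, 26, 26, 26, 26, 26, 26]
t=9: [39, 39, 39, 39, 39, 39, 39, 39]
t=10: [50, 50, 50, 50, 50, 50, 50, 50]
t=11: [59, 59, 59, 59, 59, 59, 59, 59]
t=12: [5, 5, 5, 5, 5, 5, 5, 5]
t=13: [13, 13, 13, 13, 13, 13, 13, 13]
t=14: [23, 23, 23, 23, 23, 23, 23, 23]
t=15: [35, 35, 35, 35, 35, 35, 35, 35]
t=16: [47, 47, 47, 47, 47, 47, 47, 47]
t=17: [57, 57, 57, 57, 57, 57, 57, 57]
t=18: [3, 3, 3, 3, 3, 3, 3, 3]
t=19: [10, 10, 10, 10, 10, 10, 10, 10]

Answer: 19
Key observation: The state at step 0, [10, 10, 10, 10, 10, 10, 10, 10], reappears at step 19 — and no state repeats earlier — so the cycle the system enters has period 19.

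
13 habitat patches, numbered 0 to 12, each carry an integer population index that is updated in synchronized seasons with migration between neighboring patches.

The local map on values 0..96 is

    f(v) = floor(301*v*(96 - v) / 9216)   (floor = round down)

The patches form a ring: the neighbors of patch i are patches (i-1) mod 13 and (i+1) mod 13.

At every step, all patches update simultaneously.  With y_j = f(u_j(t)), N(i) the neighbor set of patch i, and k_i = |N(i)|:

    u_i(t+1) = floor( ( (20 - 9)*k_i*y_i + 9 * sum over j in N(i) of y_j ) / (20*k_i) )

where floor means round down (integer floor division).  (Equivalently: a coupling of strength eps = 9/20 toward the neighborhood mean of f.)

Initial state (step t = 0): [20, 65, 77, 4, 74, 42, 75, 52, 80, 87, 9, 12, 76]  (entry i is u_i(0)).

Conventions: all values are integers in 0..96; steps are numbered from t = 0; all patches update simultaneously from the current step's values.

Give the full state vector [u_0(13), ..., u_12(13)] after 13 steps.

Answer: [53, 53, 53, 53, 54, 54, 55, 56, 56, 57, 56, 55, 54]

Derivation:
t=0: [20, 65, 77, 4, 74, 42, 75, 52, 80, 87, 9, 12, 76]
t=1: [52, 57, 43, 29, 48, 64, 61, 61, 44, 28, 26, 34, 45]
t=2: [73, 72, 71, 68, 70, 68, 68, 70, 70, 64, 61, 67, 72]
t=3: [54, 55, 57, 60, 60, 61, 61, 59, 60, 65, 66, 62, 57]
t=4: [73, 73, 71, 70, 69, 69, 69, 70, 69, 65, 65, 68, 71]
t=5: [54, 54, 56, 58, 59, 60, 59, 59, 60, 63, 64, 61, 57]
t=6: [73, 73, 72, 71, 70, 70, 70, 70, 69, 67, 66, 69, 71]
t=7: [54, 54, 55, 57, 58, 59, 59, 59, 60, 62, 62, 60, 57]
t=8: [73, 73, 73, 72, 71, 71, 71, 70, 69, 68, 68, 70, 72]
t=9: [54, 54, 54, 55, 56, 57, 57, 58, 60, 61, 61, 59, 56]
t=10: [73, 74, 73, 73, 72, 72, 71, 71, 70, 69, 69, 71, 72]
t=11: [54, 53, 53, 54, 55, 56, 56, 57, 58, 59, 59, 57, 55]
t=12: [73, 74, 74, 73, 73, 73, 72, 72, 71, 71, 71, 72, 73]
t=13: [53, 53, 53, 53, 54, 54, 55, 56, 56, 57, 56, 55, 54]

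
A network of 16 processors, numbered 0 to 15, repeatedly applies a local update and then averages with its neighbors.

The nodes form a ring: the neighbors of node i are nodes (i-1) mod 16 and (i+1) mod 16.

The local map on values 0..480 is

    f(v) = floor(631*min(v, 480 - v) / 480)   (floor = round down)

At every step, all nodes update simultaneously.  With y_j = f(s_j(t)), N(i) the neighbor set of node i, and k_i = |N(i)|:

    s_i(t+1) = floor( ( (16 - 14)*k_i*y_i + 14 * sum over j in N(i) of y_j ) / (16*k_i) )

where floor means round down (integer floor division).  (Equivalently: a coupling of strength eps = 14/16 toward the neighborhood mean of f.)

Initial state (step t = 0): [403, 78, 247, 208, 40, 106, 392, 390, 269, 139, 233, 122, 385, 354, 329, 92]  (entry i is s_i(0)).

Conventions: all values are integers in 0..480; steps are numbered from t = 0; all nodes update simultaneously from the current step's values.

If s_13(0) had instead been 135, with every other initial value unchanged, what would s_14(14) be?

Simulating step by step:
t=0: [403, 78, 247, 208, 40, 106, 392, 390, 269, 139, 233, 122, 385, 135, 329, 92]
t=1: [109, 190, 202, 190, 186, 90, 126, 186, 165, 277, 187, 208, 162, 163, 154, 145]
t=2: [209, 209, 251, 253, 191, 193, 179, 197, 250, 234, 266, 234, 239, 207, 202, 174]
t=3: [253, 285, 287, 278, 272, 244, 252, 267, 284, 293, 303, 298, 292, 287, 251, 264]
t=4: [273, 273, 259, 263, 285, 289, 295, 278, 261, 244, 240, 239, 246, 271, 272, 297]
t=5: [258, 279, 279, 274, 266, 249, 256, 265, 287, 302, 312, 311, 295, 288, 259, 268]
t=6: [273, 275, 266, 272, 285, 289, 292, 274, 256, 236, 226, 230, 237, 264, 268, 288]
t=7: [261, 275, 272, 269, 261, 251, 258, 270, 290, 297, 304, 303, 294, 293, 268, 272]
t=8: [273, 278, 273, 279, 288, 290, 288, 270, 256, 240, 235, 236, 239, 259, 261, 281]
t=9: [264, 271, 265, 262, 255, 251, 261, 273, 295, 302, 311, 310, 301, 299, 276, 277]
t=10: [271, 281, 280, 288, 293, 292, 286, 265, 251, 232, 227, 227, 230, 249, 253, 274]
t=11: [266, 267, 257, 253, 248, 249, 263, 278, 294, 300, 300, 299, 300, 300, 287, 284]
t=12: [270, 286, 289, 298, 300, 295, 284, 264, 249, 239, 236, 236, 236, 243, 247, 265]
t=13: [269, 262, 247, 242, 240, 246, 262, 280, 299, 307, 311, 310, 310, 308, 297, 289]
t=14: [269, 290, 299, 310, 310, 301, 284, 261, 243, 229, 224, 222, 224, 230, 238, 257]

Answer: s_14(14) = 238
Key observation: This trace re-runs the system from the modified initial state.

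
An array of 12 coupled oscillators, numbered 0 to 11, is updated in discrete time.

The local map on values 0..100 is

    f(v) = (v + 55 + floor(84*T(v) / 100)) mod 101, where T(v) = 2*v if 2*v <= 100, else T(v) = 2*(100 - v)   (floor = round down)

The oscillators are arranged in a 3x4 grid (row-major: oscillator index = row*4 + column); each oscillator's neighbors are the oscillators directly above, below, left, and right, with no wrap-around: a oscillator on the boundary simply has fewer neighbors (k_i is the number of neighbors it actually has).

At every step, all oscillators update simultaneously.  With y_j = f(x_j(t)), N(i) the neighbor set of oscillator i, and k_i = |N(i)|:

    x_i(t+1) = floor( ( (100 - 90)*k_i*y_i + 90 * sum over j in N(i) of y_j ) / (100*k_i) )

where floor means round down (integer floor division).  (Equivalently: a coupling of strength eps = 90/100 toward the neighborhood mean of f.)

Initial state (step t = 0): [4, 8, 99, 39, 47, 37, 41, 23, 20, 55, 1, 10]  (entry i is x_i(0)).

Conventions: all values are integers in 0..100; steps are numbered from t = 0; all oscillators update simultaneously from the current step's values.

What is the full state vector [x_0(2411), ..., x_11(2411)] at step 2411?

Answer: [72, 72, 72, 73, 72, 72, 73, 73, 73, 73, 73, 73]
Key observation: The state at step 5, [72, 72, 72, 73, 72, 72, 73, 73, 73, 73, 73, 73], reappears at step 7: the system is in a cycle of period 2 from step 5 on.  Therefore the state at step 2411 equals the state at step 5 + ((2411 - 5) mod 2) = 5, which is [72, 72, 72, 73, 72, 72, 73, 73, 73, 73, 73, 73].

Derivation:
t=0: [4, 8, 99, 39, 47, 37, 41, 23, 20, 55, 1, 10]
t=1: [76, 59, 64, 36, 45, 73, 46, 62, 74, 43, 74, 40]
t=2: [76, 74, 70, 75, 71, 74, 75, 64, 71, 71, 69, 73]
t=3: [71, 71, 71, 75, 71, 71, 74, 72, 73, 73, 72, 76]
t=4: [73, 73, 71, 72, 72, 72, 72, 70, 72, 72, 71, 72]
t=5: [72, 72, 72, 73, 72, 72, 73, 73, 73, 73, 73, 73]
t=6: [73, 73, 72, 72, 72, 72, 72, 72, 72, 72, 72, 72]
t=7: [72, 72, 72, 73, 72, 72, 73, 73, 73, 73, 73, 73]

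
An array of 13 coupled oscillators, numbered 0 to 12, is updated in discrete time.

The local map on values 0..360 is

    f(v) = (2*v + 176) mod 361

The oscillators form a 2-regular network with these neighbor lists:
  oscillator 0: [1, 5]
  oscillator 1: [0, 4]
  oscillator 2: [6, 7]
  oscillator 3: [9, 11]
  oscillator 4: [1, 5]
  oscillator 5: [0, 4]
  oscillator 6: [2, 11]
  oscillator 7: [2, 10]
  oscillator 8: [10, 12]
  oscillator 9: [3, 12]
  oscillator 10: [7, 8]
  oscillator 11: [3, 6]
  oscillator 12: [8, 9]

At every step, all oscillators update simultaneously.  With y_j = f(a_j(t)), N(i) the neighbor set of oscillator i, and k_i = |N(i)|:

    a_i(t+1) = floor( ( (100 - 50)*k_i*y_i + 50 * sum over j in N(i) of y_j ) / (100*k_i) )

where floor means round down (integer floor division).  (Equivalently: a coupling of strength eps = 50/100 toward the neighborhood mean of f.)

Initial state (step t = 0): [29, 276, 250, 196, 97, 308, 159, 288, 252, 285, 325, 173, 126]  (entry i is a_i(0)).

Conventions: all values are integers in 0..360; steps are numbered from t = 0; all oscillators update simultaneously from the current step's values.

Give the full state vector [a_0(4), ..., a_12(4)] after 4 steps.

Answer: [205, 222, 130, 151, 272, 254, 97, 228, 110, 172, 216, 115, 119]

Derivation:
t=0: [29, 276, 250, 196, 97, 308, 159, 288, 252, 285, 325, 173, 126]
t=1: [136, 63, 198, 149, 23, 95, 185, 119, 202, 80, 139, 165, 119]
t=2: [120, 228, 165, 176, 187, 79, 181, 102, 146, 209, 114, 147, 165]
t=3: [178, 196, 121, 169, 245, 228, 152, 56, 100, 194, 53, 140, 157]
t=4: [205, 222, 130, 151, 272, 254, 97, 228, 110, 172, 216, 115, 119]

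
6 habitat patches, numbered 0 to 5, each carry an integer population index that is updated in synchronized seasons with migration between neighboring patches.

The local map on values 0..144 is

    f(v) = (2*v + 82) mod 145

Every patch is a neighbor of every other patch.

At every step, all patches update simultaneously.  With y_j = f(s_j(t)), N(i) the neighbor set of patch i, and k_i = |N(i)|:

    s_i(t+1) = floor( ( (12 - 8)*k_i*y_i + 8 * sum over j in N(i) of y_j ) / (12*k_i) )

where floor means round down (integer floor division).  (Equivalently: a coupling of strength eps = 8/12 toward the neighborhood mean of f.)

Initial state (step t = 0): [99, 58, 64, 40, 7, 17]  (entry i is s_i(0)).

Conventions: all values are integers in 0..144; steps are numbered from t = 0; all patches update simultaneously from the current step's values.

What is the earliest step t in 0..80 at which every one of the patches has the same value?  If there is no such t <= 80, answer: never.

Answer: 6
Key observation: Synchronization is absorbing here: once all patches are equal they stay equal, and step 6 is the first all-equal step.

Derivation:
t=0: [99, 58, 64, 40, 7, 17]  (not all equal)
t=1: [91, 74, 77, 67, 83, 87]  (not all equal)
t=2: [101, 94, 95, 91, 97, 99]  (not all equal)
t=3: [131, 128, 128, 127, 129, 130]  (not all equal)
t=4: [50, 49, 49, 48, 49, 50]  (not all equal)
t=5: [35, 35, 35, 34, 35, 35]  (not all equal)
t=6: [6, 6, 6, 6, 6, 6]  (all equal)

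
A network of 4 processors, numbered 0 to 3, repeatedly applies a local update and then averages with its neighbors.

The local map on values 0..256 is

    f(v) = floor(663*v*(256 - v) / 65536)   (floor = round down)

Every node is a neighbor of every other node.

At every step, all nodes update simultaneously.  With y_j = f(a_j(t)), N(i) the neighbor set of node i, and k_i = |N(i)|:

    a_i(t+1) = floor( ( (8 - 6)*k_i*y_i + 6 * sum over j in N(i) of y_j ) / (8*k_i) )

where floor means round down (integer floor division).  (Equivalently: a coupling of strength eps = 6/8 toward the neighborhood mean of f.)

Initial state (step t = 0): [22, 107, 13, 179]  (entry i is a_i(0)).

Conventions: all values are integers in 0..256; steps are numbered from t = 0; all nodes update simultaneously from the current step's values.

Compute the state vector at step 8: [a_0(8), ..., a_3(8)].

Simulating step by step:
t=0: [22, 107, 13, 179]
t=1: [95, 95, 95, 95]
t=2: [154, 154, 154, 154]
t=3: [158, 158, 158, 158]
t=4: [156, 156, 156, 156]
t=5: [157, 157, 157, 157]
t=6: [157, 157, 157, 157]
t=7: [157, 157, 157, 157]
t=8: [157, 157, 157, 157]

Answer: [157, 157, 157, 157]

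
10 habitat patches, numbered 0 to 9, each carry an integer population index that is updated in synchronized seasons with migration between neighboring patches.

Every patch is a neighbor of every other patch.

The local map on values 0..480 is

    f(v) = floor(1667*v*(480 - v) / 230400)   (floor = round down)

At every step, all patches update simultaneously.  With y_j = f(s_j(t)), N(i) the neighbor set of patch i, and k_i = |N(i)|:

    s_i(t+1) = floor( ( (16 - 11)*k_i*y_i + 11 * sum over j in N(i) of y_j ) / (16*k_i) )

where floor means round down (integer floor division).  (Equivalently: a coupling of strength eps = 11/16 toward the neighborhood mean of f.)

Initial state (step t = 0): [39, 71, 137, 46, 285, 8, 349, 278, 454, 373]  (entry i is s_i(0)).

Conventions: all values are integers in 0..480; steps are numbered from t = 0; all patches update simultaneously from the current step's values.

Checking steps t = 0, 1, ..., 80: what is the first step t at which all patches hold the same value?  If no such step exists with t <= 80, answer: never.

Simulating step by step:
t=0: [39, 71, 137, 46, 285, 8, 349, 278, 454, 373]  (not all equal)
t=1: [209, 229, 259, 213, 274, 186, 257, 275, 199, 247]  (not all equal)
t=2: [409, 410, 410, 409, 408, 405, 410, 408, 408, 410]  (not all equal)
t=3: [210, 209, 209, 210, 210, 212, 209, 210, 210, 209]  (not all equal)
t=4: [409, 409, 409, 409, 409, 410, 409, 409, 409, 409]  (not all equal)
t=5: [209, 209, 209, 209, 209, 209, 209, 209, 209, 209]  (all equal)

Answer: 5
Key observation: Synchronization is absorbing here: once all patches are equal they stay equal, and step 5 is the first all-equal step.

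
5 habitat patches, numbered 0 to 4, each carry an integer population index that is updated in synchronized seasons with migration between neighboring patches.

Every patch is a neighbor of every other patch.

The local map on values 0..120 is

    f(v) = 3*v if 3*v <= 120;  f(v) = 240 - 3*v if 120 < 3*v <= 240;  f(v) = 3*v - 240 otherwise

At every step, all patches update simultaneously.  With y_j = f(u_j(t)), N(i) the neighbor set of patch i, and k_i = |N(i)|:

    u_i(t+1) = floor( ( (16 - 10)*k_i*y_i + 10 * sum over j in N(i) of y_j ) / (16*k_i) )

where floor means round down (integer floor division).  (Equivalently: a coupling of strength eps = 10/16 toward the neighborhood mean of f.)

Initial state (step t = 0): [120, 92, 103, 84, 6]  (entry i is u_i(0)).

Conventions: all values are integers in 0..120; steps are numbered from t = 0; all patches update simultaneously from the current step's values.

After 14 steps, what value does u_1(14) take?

Answer: u_1(14) = 94

Derivation:
t=0: [120, 92, 103, 84, 6]
t=1: [66, 47, 54, 42, 43]
t=2: [78, 91, 86, 94, 93]
t=3: [22, 28, 25, 30, 30]
t=4: [77, 81, 79, 82, 82]
t=5: [6, 4, 4, 5, 5]
t=6: [15, 13, 13, 14, 14]
t=7: [42, 40, 40, 41, 41]
t=8: [116, 118, 118, 117, 117]
t=9: [110, 112, 112, 111, 111]
t=10: [92, 94, 94, 93, 93]
t=11: [38, 40, 40, 39, 39]
t=12: [116, 118, 118, 117, 117]
t=13: [110, 112, 112, 111, 111]
t=14: [92, 94, 94, 93, 93]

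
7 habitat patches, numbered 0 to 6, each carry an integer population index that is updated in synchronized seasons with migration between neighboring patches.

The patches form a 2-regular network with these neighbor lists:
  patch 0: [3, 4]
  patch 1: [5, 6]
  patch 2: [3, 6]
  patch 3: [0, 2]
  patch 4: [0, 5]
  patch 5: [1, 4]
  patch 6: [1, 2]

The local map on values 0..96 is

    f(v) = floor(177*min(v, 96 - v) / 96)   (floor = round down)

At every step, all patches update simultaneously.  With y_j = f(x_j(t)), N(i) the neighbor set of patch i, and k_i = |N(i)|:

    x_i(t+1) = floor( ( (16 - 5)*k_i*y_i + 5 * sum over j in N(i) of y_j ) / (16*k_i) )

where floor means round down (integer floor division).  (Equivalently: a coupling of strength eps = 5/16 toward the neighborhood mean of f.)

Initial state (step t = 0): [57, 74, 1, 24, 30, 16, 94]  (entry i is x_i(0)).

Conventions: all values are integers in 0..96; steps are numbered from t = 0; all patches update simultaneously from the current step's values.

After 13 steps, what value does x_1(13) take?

Simulating step by step:
t=0: [57, 74, 1, 24, 30, 16, 94]
t=1: [64, 32, 8, 41, 53, 34, 8]
t=2: [64, 52, 23, 62, 73, 64, 21]
t=3: [56, 70, 44, 58, 47, 59, 45]
t=4: [74, 55, 79, 72, 81, 67, 76]
t=5: [38, 65, 33, 41, 33, 52, 41]
t=6: [69, 63, 64, 71, 64, 73, 69]
t=7: [50, 55, 55, 48, 54, 47, 52]
t=8: [83, 77, 77, 85, 79, 82, 79]
t=9: [23, 32, 32, 22, 28, 27, 32]
t=10: [43, 57, 56, 43, 49, 50, 59]
t=11: [80, 72, 73, 78, 84, 82, 69]
t=12: [28, 41, 41, 33, 23, 27, 47]
t=13: [51, 72, 74, 60, 44, 51, 82]

Answer: x_1(13) = 72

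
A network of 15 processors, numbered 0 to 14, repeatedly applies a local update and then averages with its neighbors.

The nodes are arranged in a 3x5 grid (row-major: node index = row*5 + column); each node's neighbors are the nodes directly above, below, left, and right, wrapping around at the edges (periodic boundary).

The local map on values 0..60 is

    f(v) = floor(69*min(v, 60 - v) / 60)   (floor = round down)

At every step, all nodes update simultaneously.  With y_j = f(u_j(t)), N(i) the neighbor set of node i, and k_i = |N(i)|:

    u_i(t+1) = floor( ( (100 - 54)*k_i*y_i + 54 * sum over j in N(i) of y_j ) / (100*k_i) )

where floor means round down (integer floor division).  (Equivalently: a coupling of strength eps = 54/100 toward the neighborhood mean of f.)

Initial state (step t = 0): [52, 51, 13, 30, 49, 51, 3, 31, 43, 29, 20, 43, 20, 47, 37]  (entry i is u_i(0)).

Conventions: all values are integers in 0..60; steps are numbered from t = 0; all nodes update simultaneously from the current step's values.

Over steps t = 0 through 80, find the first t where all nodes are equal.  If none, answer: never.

Simulating step by step:
t=0: [52, 51, 13, 30, 49, 51, 3, 31, 43, 29, 20, 43, 20, 47, 37]  (not all equal)
t=1: [11, 10, 19, 23, 19, 13, 11, 23, 24, 24, 19, 16, 21, 20, 23]  (not all equal)
t=2: [14, 13, 21, 24, 21, 16, 14, 23, 26, 24, 19, 17, 22, 24, 24]  (not all equal)
t=3: [17, 16, 23, 26, 24, 19, 17, 24, 27, 25, 20, 19, 24, 27, 25]  (not all equal)
t=4: [20, 19, 25, 28, 26, 21, 20, 26, 29, 27, 22, 21, 26, 29, 27]  (not all equal)
t=5: [23, 22, 27, 31, 29, 24, 23, 28, 32, 30, 25, 24, 28, 32, 30]  (not all equal)
t=6: [27, 26, 30, 32, 32, 27, 26, 31, 32, 32, 28, 27, 31, 32, 32]  (not all equal)
t=7: [31, 30, 32, 32, 31, 31, 30, 32, 32, 31, 31, 30, 32, 32, 32]  (not all equal)
t=8: [33, 33, 32, 32, 32, 33, 33, 32, 32, 32, 33, 33, 32, 32, 32]  (not all equal)
t=9: [31, 31, 31, 32, 31, 31, 31, 31, 32, 31, 31, 31, 31, 32, 31]  (not all equal)
t=10: [33, 33, 32, 32, 32, 33, 33, 32, 32, 32, 33, 33, 32, 32, 32]  (not all equal)

Answer: never
Key observation: The state at step 8 reappears at step 10 — the system is in a cycle of period 2 from step 8 on.  No step 0..10 is synchronized, and the cycle repeats forever, so no step up to 80 (or ever) has all nodes equal.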